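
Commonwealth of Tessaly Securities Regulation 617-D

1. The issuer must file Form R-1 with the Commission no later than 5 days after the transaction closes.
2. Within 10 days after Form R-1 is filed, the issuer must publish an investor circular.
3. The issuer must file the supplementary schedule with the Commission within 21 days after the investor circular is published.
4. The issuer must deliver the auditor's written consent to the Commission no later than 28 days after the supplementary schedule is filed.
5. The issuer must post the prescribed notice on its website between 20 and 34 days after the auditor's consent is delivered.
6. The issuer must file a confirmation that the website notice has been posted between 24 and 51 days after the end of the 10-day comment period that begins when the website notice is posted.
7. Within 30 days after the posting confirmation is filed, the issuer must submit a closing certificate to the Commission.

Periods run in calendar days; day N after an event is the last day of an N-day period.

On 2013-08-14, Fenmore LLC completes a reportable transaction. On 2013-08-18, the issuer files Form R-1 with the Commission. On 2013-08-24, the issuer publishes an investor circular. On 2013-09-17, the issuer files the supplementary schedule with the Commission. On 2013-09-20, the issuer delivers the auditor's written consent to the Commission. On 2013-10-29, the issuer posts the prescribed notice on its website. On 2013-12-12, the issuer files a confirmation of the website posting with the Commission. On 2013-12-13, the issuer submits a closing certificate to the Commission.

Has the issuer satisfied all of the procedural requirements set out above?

No

Step 1 — counting 5 days from 2013-08-14 (when the transaction closes) gives a deadline of 2013-08-19; done 2013-08-18 — timely.
Step 2 — counting 10 days from 2013-08-18 (when Form R-1 is filed) gives a deadline of 2013-08-28; completed 2013-08-24, before the deadline.
Step 3 — counting 21 days from 2013-08-24 (when the investor circular is published) gives a deadline of 2013-09-14; not done until 2013-09-17, 3 days after the deadline.
The procedure was therefore not followed at step 3.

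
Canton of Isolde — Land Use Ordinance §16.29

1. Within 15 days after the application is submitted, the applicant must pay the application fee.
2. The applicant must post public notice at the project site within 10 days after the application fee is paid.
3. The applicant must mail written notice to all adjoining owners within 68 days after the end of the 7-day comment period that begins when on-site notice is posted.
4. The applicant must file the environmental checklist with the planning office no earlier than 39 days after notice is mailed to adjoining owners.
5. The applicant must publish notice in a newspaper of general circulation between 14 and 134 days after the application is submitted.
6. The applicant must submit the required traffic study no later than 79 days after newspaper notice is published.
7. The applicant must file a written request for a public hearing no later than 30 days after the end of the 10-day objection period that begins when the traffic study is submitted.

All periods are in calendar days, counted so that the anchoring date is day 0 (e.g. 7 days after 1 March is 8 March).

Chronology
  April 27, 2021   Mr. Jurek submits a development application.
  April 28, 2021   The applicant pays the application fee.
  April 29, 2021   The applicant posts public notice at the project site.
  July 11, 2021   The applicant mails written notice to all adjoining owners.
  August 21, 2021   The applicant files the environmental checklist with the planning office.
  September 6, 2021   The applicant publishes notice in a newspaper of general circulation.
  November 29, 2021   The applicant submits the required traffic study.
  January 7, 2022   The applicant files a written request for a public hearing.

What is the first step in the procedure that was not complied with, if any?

Step 6

Step 1: 15 days after April 27, 2021 (when the application is submitted) is May 12, 2021; done April 28, 2021 — timely.
Step 2: 10 days after April 28, 2021 (when the application fee is paid) is May 8, 2021; completed April 29, 2021, before the deadline.
Step 3: 68 days after May 6, 2021 (end of the 7-day comment period, which began when on-site notice is posted on April 29, 2021) is July 13, 2021; done July 11, 2021 — timely.
Step 4: the earliest permitted date is 39 days after July 11, 2021 (when notice is mailed to adjoining owners), i.e. August 19, 2021; done August 21, 2021 — permitted.
Step 5: the window is 14–134 days after April 27, 2021 (when the application is submitted), so May 11, 2021 through September 8, 2021; September 6, 2021 falls inside that range.
Step 6: 79 days after September 6, 2021 (when newspaper notice is published) is November 24, 2021; not done until November 29, 2021, 5 days after the deadline.
The analysis stops there.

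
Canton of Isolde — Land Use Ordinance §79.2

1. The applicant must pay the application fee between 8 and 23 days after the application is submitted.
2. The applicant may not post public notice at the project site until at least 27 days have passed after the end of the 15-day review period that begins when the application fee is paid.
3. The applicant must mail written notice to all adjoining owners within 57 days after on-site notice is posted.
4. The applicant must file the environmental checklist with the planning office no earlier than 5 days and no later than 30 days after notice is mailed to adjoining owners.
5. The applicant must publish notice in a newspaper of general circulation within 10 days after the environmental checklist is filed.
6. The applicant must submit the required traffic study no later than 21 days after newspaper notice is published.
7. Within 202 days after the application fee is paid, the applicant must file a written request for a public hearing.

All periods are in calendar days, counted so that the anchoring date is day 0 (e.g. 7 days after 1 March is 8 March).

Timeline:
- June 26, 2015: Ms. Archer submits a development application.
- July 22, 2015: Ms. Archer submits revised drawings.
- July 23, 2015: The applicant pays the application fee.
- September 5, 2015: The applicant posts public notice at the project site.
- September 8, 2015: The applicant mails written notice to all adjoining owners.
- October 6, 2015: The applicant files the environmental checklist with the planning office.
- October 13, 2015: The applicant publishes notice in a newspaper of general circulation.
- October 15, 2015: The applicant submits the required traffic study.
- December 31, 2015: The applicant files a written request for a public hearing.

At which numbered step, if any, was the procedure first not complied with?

Step 1

Step 1 — 8 and 23 days from June 26, 2015 (when the application is submitted) are July 4, 2015 and July 19, 2015 respectively; July 23, 2015 is 4 days past the end of the window.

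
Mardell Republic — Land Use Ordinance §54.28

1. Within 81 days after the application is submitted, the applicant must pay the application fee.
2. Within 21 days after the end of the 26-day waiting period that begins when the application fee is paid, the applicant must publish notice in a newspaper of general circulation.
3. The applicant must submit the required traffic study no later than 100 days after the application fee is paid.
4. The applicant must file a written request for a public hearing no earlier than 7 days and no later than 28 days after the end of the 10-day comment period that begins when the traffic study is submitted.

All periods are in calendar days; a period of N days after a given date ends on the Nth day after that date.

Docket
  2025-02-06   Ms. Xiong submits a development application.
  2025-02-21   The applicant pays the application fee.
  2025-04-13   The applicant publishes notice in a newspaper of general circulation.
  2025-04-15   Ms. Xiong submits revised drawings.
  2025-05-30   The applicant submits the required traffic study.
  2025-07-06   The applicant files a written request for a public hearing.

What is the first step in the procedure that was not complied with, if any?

Step 2

(1) due by 2025-02-06 + 81 days = 2025-04-28; 2025-02-21 is within that limit.
(2) due by 2025-03-19 + 21 days = 2025-04-09; not done until 2025-04-13, 4 days after the deadline.
The analysis stops there.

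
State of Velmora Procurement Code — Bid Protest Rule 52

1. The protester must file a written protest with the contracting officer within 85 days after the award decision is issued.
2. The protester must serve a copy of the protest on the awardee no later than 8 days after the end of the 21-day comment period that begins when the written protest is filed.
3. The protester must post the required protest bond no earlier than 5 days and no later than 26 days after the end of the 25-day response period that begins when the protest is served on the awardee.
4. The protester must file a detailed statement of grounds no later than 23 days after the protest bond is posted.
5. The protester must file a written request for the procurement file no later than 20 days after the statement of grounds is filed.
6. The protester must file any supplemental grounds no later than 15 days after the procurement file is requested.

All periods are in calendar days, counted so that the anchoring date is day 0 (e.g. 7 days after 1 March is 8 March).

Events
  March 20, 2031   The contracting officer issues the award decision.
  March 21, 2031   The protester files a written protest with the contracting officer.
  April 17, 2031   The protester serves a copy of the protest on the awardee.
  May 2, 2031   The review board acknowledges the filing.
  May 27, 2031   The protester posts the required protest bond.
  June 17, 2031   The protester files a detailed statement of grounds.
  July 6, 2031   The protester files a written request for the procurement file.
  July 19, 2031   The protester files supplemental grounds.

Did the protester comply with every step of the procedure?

(1) due by March 20, 2031 + 85 days = June 13, 2031; March 21, 2031 is within that limit.
(2) due by April 11, 2031 + 8 days = April 19, 2031; completed April 17, 2031, before the deadline.
(3) the permitted window runs from May 12, 2031 + 5 = May 17, 2031 to May 12, 2031 + 26 = June 7, 2031; done May 27, 2031, which is between those dates.
(4) due by May 27, 2031 + 23 days = June 19, 2031; June 17, 2031 is within that limit.
(5) due by June 17, 2031 + 20 days = July 7, 2031; done July 6, 2031 — timely.
(6) due by July 6, 2031 + 15 days = July 21, 2031; done July 19, 2031 — timely.

Yes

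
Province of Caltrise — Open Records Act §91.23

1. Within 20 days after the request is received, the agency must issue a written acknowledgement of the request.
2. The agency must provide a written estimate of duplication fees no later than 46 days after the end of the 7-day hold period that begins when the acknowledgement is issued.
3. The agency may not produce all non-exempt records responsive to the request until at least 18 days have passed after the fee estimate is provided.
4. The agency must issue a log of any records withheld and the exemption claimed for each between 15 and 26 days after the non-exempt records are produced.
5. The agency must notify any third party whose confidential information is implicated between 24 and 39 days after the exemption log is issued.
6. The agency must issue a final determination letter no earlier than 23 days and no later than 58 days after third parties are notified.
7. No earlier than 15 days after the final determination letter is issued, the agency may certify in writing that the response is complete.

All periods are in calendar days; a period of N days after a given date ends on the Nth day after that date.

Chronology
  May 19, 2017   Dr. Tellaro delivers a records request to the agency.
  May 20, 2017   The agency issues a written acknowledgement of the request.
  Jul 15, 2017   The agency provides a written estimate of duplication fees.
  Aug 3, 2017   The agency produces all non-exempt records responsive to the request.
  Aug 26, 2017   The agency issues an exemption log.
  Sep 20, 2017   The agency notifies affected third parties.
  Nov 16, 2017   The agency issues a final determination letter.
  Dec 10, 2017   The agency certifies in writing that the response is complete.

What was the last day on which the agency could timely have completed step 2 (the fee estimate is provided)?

The acknowledgement is issued on May 20, 2017; the 7-day hold period therefore ends May 27, 2017, and step 2 runs from that date. 46 days after May 27, 2017 is Jul 12, 2017.

Jul 12, 2017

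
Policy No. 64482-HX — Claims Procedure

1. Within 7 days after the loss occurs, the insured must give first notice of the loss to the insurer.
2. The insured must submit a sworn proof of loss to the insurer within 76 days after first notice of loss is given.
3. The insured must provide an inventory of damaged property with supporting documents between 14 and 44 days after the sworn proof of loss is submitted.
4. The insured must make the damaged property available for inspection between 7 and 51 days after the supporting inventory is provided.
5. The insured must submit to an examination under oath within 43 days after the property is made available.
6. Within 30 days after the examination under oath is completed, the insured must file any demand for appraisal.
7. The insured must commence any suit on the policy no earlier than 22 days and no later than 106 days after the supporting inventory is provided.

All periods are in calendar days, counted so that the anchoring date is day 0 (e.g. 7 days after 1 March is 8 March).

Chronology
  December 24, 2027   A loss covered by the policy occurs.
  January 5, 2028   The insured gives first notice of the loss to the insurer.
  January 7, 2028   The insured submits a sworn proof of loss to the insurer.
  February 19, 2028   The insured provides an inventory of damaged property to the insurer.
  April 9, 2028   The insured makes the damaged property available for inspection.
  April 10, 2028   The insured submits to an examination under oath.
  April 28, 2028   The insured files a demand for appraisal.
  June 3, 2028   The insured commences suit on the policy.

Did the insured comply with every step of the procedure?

No

Step 1: 7 days after December 24, 2027 (when the loss occurs) is December 31, 2027; not done until January 5, 2028, 5 days after the deadline.
No need to go further; step 1 was not satisfied.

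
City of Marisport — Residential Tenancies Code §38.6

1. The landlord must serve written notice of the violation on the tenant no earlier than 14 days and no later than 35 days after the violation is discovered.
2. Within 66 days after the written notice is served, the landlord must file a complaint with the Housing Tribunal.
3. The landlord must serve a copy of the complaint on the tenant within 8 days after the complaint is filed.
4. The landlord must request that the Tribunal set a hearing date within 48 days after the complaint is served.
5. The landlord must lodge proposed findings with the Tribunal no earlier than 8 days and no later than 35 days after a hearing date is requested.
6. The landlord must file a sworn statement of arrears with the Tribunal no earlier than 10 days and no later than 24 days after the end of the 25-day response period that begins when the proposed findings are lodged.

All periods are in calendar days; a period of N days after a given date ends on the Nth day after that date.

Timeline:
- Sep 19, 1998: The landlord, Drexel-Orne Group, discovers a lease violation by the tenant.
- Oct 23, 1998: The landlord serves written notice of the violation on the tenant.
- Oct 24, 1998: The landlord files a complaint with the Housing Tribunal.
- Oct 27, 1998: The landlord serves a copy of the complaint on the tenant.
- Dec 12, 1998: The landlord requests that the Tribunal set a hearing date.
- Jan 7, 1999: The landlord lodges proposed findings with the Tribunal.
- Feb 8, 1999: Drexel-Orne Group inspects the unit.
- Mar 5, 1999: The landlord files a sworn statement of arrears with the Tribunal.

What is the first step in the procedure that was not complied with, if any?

(1) the permitted window runs from Sep 19, 1998 + 14 = Oct 3, 1998 to Sep 19, 1998 + 35 = Oct 24, 1998; done Oct 23, 1998, which is between those dates.
(2) due by Oct 23, 1998 + 66 days = Dec 28, 1998; done Oct 24, 1998 — timely.
(3) due by Oct 24, 1998 + 8 days = Nov 1, 1998; completed Oct 27, 1998, before the deadline.
(4) due by Oct 27, 1998 + 48 days = Dec 14, 1998; completed Dec 12, 1998, before the deadline.
(5) the permitted window runs from Dec 12, 1998 + 8 = Dec 20, 1998 to Dec 12, 1998 + 35 = Jan 16, 1999; done Jan 7, 1999, which is between those dates.
(6) the permitted window runs from Feb 1, 1999 + 10 = Feb 11, 1999 to Feb 1, 1999 + 24 = Feb 25, 1999; done Mar 5, 1999 — 8 days after the window closed.
The analysis stops there.

Step 6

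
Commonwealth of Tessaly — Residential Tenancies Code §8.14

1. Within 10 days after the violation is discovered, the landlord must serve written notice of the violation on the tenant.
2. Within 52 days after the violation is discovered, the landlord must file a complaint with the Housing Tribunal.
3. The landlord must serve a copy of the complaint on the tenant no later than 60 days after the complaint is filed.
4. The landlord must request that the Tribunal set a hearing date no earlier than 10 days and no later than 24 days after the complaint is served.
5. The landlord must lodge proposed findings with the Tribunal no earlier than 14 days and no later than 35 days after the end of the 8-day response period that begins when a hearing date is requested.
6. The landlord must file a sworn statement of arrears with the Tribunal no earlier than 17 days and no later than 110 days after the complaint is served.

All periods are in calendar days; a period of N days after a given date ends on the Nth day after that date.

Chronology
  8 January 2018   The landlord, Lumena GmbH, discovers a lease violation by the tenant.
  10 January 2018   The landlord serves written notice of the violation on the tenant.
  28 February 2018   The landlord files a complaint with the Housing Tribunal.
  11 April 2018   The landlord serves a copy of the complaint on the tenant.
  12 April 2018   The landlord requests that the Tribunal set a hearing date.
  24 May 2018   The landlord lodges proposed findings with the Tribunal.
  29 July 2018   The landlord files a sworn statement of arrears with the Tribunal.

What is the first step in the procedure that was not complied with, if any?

(1) due by 8 January 2018 + 10 days = 18 January 2018; 10 January 2018 is within that limit.
(2) due by 8 January 2018 + 52 days = 1 March 2018; 28 February 2018 is within that limit.
(3) due by 28 February 2018 + 60 days = 29 April 2018; 11 April 2018 is within that limit.
(4) the permitted window runs from 11 April 2018 + 10 = 21 April 2018 to 11 April 2018 + 24 = 5 May 2018; done 12 April 2018 — 9 days before the window opened.
The procedure was therefore not followed at step 4.

Step 4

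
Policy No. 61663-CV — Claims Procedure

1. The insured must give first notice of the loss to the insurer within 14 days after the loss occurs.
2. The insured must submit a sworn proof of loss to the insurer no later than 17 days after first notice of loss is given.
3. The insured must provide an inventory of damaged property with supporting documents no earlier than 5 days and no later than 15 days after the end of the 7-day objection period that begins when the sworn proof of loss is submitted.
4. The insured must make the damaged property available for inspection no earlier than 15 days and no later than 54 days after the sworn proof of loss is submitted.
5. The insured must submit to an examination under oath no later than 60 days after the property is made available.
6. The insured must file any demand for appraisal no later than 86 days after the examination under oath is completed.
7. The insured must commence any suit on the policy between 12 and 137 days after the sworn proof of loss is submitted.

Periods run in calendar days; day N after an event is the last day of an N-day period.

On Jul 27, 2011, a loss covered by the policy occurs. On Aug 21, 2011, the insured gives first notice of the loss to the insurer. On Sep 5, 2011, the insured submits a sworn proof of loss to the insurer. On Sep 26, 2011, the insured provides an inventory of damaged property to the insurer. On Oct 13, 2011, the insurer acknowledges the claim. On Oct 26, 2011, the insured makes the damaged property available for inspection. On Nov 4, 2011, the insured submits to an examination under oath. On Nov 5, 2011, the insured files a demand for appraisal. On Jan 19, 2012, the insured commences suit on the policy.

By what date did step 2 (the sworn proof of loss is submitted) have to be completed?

Step 2 runs from Aug 21, 2011, when first notice of loss is given. 17 days after Aug 21, 2011 is Sep 7, 2011.

Sep 7, 2011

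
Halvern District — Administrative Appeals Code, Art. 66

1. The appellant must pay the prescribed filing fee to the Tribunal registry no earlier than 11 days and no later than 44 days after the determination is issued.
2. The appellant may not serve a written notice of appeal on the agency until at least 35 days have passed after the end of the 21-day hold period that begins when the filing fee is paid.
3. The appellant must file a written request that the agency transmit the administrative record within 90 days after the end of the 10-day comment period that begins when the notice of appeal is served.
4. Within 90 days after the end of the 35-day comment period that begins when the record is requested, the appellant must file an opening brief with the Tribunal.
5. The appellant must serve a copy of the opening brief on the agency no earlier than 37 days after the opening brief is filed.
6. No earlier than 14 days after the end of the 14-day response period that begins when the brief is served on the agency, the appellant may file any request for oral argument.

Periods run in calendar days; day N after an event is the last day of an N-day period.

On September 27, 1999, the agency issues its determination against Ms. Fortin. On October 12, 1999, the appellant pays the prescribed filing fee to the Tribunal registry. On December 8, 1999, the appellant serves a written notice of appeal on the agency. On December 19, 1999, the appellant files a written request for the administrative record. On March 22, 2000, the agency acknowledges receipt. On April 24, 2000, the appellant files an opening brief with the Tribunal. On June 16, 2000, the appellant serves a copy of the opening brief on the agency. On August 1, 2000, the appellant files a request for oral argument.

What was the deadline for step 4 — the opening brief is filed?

April 22, 2000

The record is requested on December 19, 1999; the 35-day comment period therefore ends January 23, 2000, and step 4 runs from that date. 90 days after January 23, 2000 is April 22, 2000.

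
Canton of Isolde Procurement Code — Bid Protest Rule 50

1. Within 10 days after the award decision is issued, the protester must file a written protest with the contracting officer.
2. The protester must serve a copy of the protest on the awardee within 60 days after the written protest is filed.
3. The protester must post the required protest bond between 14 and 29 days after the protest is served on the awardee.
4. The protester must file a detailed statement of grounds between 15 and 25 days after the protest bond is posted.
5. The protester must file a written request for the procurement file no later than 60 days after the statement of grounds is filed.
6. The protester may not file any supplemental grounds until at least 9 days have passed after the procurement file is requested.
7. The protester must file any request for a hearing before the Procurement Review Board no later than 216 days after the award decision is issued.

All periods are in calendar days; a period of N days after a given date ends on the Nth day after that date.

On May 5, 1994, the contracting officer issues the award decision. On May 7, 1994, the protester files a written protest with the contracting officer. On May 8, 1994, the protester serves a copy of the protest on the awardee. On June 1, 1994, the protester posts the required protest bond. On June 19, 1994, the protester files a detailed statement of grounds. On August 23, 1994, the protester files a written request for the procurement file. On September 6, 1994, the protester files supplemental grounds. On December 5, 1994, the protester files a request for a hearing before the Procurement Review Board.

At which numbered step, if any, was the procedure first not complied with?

Step 5

Step 1: 10 days after May 5, 1994 (when the award decision is issued) is May 15, 1994; done May 7, 1994 — timely.
Step 2: 60 days after May 7, 1994 (when the written protest is filed) is July 6, 1994; done May 8, 1994 — timely.
Step 3: the window is 14–29 days after May 8, 1994 (when the protest is served on the awardee), so May 22, 1994 through June 6, 1994; done June 1, 1994, which is between those dates.
Step 4: the window is 15–25 days after June 1, 1994 (when the protest bond is posted), so June 16, 1994 through June 26, 1994; done June 19, 1994, which is between those dates.
Step 5: 60 days after June 19, 1994 (when the statement of grounds is filed) is August 18, 1994; done August 23, 1994 — 5 days late.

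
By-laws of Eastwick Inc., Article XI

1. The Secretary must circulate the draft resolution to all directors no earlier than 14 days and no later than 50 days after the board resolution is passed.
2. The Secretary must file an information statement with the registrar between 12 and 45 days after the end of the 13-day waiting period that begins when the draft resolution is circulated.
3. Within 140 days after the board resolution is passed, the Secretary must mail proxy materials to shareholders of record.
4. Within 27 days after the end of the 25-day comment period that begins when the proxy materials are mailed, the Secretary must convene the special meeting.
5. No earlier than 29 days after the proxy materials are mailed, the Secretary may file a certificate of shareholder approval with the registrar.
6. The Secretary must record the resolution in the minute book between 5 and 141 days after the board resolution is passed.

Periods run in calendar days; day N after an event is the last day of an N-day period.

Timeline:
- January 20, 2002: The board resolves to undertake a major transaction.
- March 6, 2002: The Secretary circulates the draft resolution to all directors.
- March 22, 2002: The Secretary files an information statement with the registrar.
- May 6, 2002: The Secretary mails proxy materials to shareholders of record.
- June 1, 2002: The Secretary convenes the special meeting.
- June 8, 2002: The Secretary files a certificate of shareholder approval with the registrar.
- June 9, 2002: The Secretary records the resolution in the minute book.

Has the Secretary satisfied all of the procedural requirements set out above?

No

(1) the permitted window runs from January 20, 2002 + 14 = February 3, 2002 to January 20, 2002 + 50 = March 11, 2002; March 6, 2002 falls inside that range.
(2) the permitted window runs from March 19, 2002 + 12 = March 31, 2002 to March 19, 2002 + 45 = May 3, 2002; March 22, 2002 is 9 days too early.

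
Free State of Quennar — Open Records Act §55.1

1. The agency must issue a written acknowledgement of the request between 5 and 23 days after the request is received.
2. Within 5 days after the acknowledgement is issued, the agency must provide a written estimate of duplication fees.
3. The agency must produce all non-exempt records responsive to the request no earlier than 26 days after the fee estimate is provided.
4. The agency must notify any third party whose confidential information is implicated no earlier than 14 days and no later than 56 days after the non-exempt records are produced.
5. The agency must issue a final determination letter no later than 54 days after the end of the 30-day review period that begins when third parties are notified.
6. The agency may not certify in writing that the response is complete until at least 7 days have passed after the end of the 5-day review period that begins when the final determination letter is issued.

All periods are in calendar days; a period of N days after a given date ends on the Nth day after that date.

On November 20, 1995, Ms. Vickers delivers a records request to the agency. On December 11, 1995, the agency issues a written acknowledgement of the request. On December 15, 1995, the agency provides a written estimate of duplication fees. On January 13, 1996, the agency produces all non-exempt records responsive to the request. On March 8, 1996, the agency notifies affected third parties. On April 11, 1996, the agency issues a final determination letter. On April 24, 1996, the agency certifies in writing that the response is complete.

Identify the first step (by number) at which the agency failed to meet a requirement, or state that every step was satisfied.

None — every step was satisfied

(1) the permitted window runs from November 20, 1995 + 5 = November 25, 1995 to November 20, 1995 + 23 = December 13, 1995; done December 11, 1995 — within the window.
(2) due by December 11, 1995 + 5 days = December 16, 1995; December 15, 1995 is within that limit.
(3) permitted from December 15, 1995 + 26 days = January 10, 1996 onward; done January 13, 1996 — permitted.
(4) the permitted window runs from January 13, 1996 + 14 = January 27, 1996 to January 13, 1996 + 56 = March 9, 1996; March 8, 1996 falls inside that range.
(5) due by April 7, 1996 + 54 days = May 31, 1996; April 11, 1996 is within that limit.
(6) permitted from April 16, 1996 + 7 days = April 23, 1996 onward; done April 24, 1996, after the minimum wait.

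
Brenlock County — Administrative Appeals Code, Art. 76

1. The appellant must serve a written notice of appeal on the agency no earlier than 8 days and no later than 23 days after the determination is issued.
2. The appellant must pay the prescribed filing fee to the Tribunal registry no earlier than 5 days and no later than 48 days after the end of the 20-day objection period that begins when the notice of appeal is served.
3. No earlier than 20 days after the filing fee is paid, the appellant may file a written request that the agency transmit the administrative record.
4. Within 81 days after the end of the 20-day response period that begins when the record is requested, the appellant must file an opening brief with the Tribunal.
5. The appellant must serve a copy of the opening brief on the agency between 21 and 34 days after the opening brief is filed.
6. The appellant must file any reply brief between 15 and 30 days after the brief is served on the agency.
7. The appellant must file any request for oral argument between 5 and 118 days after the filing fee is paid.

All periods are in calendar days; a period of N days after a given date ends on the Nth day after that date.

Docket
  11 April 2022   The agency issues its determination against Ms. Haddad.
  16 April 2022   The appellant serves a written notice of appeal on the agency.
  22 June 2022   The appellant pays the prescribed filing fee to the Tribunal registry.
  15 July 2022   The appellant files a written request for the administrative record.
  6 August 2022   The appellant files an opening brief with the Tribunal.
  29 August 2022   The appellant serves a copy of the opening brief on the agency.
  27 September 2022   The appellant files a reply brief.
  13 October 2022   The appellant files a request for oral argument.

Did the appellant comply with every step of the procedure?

No

(1) the permitted window runs from 11 April 2022 + 8 = 19 April 2022 to 11 April 2022 + 23 = 4 May 2022; 16 April 2022 is 3 days too early.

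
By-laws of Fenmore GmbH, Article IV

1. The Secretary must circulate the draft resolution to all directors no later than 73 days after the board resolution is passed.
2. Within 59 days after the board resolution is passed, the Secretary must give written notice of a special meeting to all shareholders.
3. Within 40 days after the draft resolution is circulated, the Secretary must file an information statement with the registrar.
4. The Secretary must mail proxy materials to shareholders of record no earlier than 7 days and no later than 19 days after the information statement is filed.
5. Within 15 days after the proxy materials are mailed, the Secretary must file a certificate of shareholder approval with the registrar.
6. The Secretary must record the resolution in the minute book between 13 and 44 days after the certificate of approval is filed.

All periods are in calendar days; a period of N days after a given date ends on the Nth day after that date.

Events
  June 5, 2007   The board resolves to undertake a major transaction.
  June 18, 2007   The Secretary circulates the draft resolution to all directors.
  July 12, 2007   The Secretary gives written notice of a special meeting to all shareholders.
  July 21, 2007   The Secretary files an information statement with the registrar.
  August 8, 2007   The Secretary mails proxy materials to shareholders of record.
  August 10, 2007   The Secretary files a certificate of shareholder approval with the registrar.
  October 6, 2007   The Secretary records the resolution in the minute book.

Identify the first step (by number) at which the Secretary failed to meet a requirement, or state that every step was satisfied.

Step 6

(1) due by June 5, 2007 + 73 days = August 17, 2007; done June 18, 2007 — timely.
(2) due by June 5, 2007 + 59 days = August 3, 2007; July 12, 2007 is within that limit.
(3) due by June 18, 2007 + 40 days = July 28, 2007; July 21, 2007 is within that limit.
(4) the permitted window runs from July 21, 2007 + 7 = July 28, 2007 to July 21, 2007 + 19 = August 9, 2007; done August 8, 2007 — within the window.
(5) due by August 8, 2007 + 15 days = August 23, 2007; completed August 10, 2007, before the deadline.
(6) the permitted window runs from August 10, 2007 + 13 = August 23, 2007 to August 10, 2007 + 44 = September 23, 2007; October 6, 2007 is 13 days past the end of the window.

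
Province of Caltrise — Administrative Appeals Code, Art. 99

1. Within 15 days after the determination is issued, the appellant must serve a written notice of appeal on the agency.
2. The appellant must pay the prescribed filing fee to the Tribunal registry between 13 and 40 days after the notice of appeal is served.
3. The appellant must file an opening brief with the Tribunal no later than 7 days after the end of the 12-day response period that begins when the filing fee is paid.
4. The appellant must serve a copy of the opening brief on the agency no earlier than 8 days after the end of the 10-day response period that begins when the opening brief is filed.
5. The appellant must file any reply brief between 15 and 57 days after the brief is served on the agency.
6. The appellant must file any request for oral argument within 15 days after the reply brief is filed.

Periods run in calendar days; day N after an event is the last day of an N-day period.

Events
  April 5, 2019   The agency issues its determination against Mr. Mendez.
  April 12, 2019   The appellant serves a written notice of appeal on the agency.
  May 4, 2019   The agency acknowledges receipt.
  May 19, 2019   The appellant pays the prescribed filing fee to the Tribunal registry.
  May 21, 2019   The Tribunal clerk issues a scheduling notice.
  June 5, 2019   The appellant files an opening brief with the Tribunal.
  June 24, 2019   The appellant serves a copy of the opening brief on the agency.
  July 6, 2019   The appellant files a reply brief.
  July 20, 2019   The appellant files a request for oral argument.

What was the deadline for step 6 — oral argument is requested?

Step 6 runs from July 6, 2019, when the reply brief is filed. 15 days after July 6, 2019 is July 21, 2019.

July 21, 2019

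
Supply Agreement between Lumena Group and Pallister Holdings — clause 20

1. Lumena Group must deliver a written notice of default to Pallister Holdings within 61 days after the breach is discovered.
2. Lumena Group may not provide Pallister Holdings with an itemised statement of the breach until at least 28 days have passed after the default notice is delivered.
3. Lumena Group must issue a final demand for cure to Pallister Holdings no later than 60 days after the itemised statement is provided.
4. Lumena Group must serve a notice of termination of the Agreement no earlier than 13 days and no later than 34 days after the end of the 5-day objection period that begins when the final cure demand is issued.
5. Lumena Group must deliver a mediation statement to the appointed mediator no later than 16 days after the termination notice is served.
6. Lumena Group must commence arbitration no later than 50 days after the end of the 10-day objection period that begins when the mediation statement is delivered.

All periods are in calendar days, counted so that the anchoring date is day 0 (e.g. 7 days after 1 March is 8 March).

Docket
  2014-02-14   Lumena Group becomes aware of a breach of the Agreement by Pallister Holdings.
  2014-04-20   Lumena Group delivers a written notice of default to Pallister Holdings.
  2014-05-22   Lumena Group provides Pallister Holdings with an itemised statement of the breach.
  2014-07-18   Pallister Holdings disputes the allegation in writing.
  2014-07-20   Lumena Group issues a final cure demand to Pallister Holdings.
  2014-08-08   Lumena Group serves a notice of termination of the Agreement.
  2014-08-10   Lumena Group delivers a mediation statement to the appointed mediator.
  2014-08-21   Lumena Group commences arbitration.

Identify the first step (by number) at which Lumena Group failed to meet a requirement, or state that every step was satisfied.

Step 1 — counting 61 days from 2014-02-14 (when the breach is discovered) gives a deadline of 2014-04-16; not done until 2014-04-20, 4 days after the deadline.

Step 1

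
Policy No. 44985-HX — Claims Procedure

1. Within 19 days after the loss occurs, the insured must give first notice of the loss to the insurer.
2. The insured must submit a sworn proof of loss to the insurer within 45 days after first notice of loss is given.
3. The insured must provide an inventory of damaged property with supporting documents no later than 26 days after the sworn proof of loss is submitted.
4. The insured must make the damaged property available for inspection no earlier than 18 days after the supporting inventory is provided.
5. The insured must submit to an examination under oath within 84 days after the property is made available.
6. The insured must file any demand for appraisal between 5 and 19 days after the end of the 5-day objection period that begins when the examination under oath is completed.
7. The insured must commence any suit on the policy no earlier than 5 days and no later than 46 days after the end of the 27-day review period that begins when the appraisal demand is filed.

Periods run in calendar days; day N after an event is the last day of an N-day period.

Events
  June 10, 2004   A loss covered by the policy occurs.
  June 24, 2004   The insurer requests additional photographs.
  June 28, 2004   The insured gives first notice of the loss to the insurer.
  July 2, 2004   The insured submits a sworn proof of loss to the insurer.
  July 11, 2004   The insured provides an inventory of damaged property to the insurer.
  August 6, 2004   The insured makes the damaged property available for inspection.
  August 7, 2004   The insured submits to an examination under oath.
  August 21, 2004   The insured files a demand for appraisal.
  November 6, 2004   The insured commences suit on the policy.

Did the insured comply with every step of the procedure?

Step 1 — counting 19 days from June 10, 2004 (when the loss occurs) gives a deadline of June 29, 2004; completed June 28, 2004, before the deadline.
Step 2 — counting 45 days from June 28, 2004 (when first notice of loss is given) gives a deadline of August 12, 2004; July 2, 2004 is within that limit.
Step 3 — counting 26 days from July 2, 2004 (when the sworn proof of loss is submitted) gives a deadline of July 28, 2004; done July 11, 2004 — timely.
Step 4 — must wait 18 days from July 11, 2004 (when the supporting inventory is provided), so not before July 29, 2004; done August 6, 2004, after the minimum wait.
Step 5 — counting 84 days from August 6, 2004 (when the property is made available) gives a deadline of October 29, 2004; done August 7, 2004 — timely.
Step 6 — 5 and 19 days from August 12, 2004 (end of the 5-day objection period, which began when the examination under oath is completed on August 7, 2004) are August 17, 2004 and August 31, 2004 respectively; done August 21, 2004, which is between those dates.
Step 7 — 5 and 46 days from September 17, 2004 (end of the 27-day review period, which began when the appraisal demand is filed on August 21, 2004) are September 22, 2004 and November 2, 2004 respectively; November 6, 2004 is 4 days past the end of the window.

No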